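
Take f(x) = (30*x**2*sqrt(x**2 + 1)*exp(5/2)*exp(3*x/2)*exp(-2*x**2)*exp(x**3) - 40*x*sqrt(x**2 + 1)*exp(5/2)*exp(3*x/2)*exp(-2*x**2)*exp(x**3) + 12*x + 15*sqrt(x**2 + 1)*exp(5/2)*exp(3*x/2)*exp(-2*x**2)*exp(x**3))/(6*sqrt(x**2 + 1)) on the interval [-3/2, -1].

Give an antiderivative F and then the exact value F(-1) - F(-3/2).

Antiderivative: F(x) = (6*sqrt(x**2 + 1) + 5*exp(5/2)*exp(3*x/2)*exp(-2*x**2)*exp(x**3))/3; value = -sqrt(13) - 5*exp(-61/8)/3 + 5*exp(-2)/3 + 2*sqrt(2)

Check any antiderivative F(x) by computing F'(x) and comparing it with f(x).
F(x) = (6*sqrt(x**2 + 1) + 5*exp(5/2)*exp(3*x/2)*exp(-2*x**2)*exp(x**3))/3 is an antiderivative of f.
Check: d/dx[(6*sqrt(x**2 + 1) + 5*exp(5/2)*exp(3*x/2)*exp(-2*x**2)*exp(x**3))/3] = (30*x**2*sqrt(x**2 + 1)*exp(5/2)*exp(3*x/2)*exp(x**3) - 40*x*sqrt(x**2 + 1)*exp(5/2)*exp(3*x/2)*exp(x**3) + 12*x*exp(2*x**2) + 15*sqrt(x**2 + 1)*exp(5/2)*exp(3*x/2)*exp(x**3))*exp(-2*x**2)/(6*sqrt(x**2 + 1)), which equals f(x).
F(-1) = 5*exp(-2)/3 + 2*sqrt(2); F(-3/2) = 5*exp(-61/8)/3 + sqrt(13).
Integral = F(-1) - F(-3/2) = -sqrt(13) - 5*exp(-61/8)/3 + 5*exp(-2)/3 + 2*sqrt(2).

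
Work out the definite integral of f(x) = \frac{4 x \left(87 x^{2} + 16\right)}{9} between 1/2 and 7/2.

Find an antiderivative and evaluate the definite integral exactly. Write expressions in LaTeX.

A first test for any F(x): its x-derivative must equal f(x) identically.
F(x) = \frac{29 x^{4}}{3} + \frac{32 x^{2}}{9} is an antiderivative of f.
Check: d/dx[\frac{29 x^{4}}{3} + \frac{32 x^{2}}{9}] = \frac{116 x^{3}}{3} + \frac{64 x}{9}, which equals f(x).
F(7/2) = \frac{215159}{144}; F(1/2) = \frac{215}{144}.
Integral = F(7/2) - F(1/2) = \frac{4478}{3}.

Antiderivative: F(x) = \frac{29 x^{4}}{3} + \frac{32 x^{2}}{9}; value = \frac{4478}{3}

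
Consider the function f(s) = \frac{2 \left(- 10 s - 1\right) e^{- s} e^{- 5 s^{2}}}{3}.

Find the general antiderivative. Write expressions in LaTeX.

f matches the chain-rule pattern g'(h)*h' with inner function h(s) = - 5 s^{2} - s; substituting u = h(s) collapses the integral.
Check: d/ds[\frac{2 e^{- s} e^{- 5 s^{2}}}{3}] = \frac{\left(- 20 s - 2\right) e^{- s} e^{- 5 s^{2}}}{3}, which equals f(s).

F(s) = \frac{2 e^{- s} e^{- 5 s^{2}}}{3} + C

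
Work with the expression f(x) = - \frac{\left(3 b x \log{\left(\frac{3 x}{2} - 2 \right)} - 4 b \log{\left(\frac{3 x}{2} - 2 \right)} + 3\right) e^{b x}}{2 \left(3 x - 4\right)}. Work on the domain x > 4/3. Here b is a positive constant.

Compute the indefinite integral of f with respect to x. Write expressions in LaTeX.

F(x) = - \frac{e^{b x} \log{\left(\frac{3 x}{2} - 2 \right)}}{2} + C

Recognize the product-rule pattern: f = u'v + uv' with u = - \frac{e^{b x}}{2}, v = \log{\left(\frac{3 x}{2} - 2 \right)}, so integration by parts undoes it.
Check: d/dx[- \frac{e^{b x} \log{\left(\frac{3 x}{2} - 2 \right)}}{2}] = \frac{- 3 b x e^{b x} \log{\left(\frac{3 x}{2} - 2 \right)} + 4 b e^{b x} \log{\left(\frac{3 x}{2} - 2 \right)} - 3 e^{b x}}{6 x - 8}, which equals f(x).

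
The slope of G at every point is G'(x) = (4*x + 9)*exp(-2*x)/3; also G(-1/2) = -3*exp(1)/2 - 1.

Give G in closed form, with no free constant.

G(x) = (-4*x - 11)*exp(-2*x)/6 - 1

Recognize the product-rule pattern: G'(x) = u'v + uv' with u = -2*x/3 - 11/6, v = exp(-2*x), so integration by parts undoes it.
A general antiderivative is (-4*x - 11)*exp(-2*x)/6 + C.
The condition gives C = -3*exp(1)/2 - 1 - (-3*exp(1)/2) = -1.
So G(x) = (-4*x - 11)*exp(-2*x)/6 - 1.
Check: d/dx[(-4*x - 11)*exp(-2*x)/6 - 1] = (4*x + 9)*exp(-2*x)/3 = G'(x).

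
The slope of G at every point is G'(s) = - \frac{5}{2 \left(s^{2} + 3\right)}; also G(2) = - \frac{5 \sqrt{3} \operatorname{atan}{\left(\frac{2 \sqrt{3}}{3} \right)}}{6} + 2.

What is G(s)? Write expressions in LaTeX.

G(s) = - \frac{5 \sqrt{3} \operatorname{atan}{\left(\frac{\sqrt{3} s}{3} \right)}}{6} + 2

Any candidate G(s) must reproduce the stated G'(s) exactly.
A general antiderivative is - \frac{5 \sqrt{3} \operatorname{atan}{\left(\frac{\sqrt{3} s}{3} \right)}}{6} + C.
The condition gives C = - \frac{5 \sqrt{3} \operatorname{atan}{\left(\frac{2 \sqrt{3}}{3} \right)}}{6} + 2 - (- \frac{5 \sqrt{3} \operatorname{atan}{\left(\frac{2 \sqrt{3}}{3} \right)}}{6}) = 2.
So G(s) = - \frac{5 \sqrt{3} \operatorname{atan}{\left(\frac{\sqrt{3} s}{3} \right)}}{6} + 2.
Check: d/ds[- \frac{5 \sqrt{3} \operatorname{atan}{\left(\frac{\sqrt{3} s}{3} \right)}}{6} + 2] = - \frac{5}{2 s^{2} + 6}, which equals G'(s).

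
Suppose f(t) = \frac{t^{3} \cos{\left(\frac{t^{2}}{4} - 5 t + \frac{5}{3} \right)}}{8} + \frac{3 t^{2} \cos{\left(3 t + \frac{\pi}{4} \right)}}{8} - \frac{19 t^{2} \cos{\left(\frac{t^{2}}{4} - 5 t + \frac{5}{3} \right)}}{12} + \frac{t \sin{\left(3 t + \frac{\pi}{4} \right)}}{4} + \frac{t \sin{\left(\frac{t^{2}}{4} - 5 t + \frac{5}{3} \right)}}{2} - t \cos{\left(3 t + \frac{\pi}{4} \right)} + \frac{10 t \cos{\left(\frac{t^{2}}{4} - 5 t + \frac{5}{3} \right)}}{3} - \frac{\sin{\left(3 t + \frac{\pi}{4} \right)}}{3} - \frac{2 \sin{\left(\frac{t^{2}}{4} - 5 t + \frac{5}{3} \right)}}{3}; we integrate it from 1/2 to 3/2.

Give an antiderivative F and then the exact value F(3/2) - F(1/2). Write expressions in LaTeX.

f has the shape u'v + uv' for u = - \frac{\sin{\left(3 t + \frac{\pi}{4} \right)}}{2} - \sin{\left(\frac{t^{2}}{4} - 5 t + \frac{5}{3} \right)} and v = - \frac{t^{2}}{4} + \frac{2 t}{3} — it is the derivative of the product u*v.
F(t) = \left(- \frac{t^{2}}{4} + \frac{2 t}{3}\right) \left(- \frac{\sin{\left(3 t + \frac{\pi}{4} \right)}}{2} - \sin{\left(\frac{t^{2}}{4} - 5 t + \frac{5}{3} \right)}\right) is an antiderivative of f.
Check: d/dt[\left(- \frac{t^{2}}{4} + \frac{2 t}{3}\right) \left(- \frac{\sin{\left(3 t + \frac{\pi}{4} \right)}}{2} - \sin{\left(\frac{t^{2}}{4} - 5 t + \frac{5}{3} \right)}\right)] = \frac{t^{3} \cos{\left(\frac{t^{2}}{4} - 5 t + \frac{5}{3} \right)}}{8} + \frac{3 t^{2} \cos{\left(3 t + \frac{\pi}{4} \right)}}{8} - \frac{19 t^{2} \cos{\left(\frac{t^{2}}{4} - 5 t + \frac{5}{3} \right)}}{12} + \frac{t \sin{\left(3 t + \frac{\pi}{4} \right)}}{4} + \frac{t \sin{\left(\frac{t^{2}}{4} - 5 t + \frac{5}{3} \right)}}{2} - t \cos{\left(3 t + \frac{\pi}{4} \right)} + \frac{10 t \cos{\left(\frac{t^{2}}{4} - 5 t + \frac{5}{3} \right)}}{3} - \frac{\sin{\left(3 t + \frac{\pi}{4} \right)}}{3} - \frac{2 \sin{\left(\frac{t^{2}}{4} - 5 t + \frac{5}{3} \right)}}{3} = f(t).
F(3/2) = \frac{7 \sin{\left(\frac{253}{48} \right)}}{16} - \frac{7 \sin{\left(\frac{\pi}{4} + \frac{9}{2} \right)}}{32}; F(1/2) = - \frac{13 \sin{\left(\frac{\pi}{4} + \frac{3}{2} \right)}}{96} + \frac{13 \sin{\left(\frac{37}{48} \right)}}{48}.
Integral = F(3/2) - F(1/2) = \frac{7 \sin{\left(\frac{253}{48} \right)}}{16} - \frac{13 \sin{\left(\frac{37}{48} \right)}}{48} + \frac{13 \sin{\left(\frac{\pi}{4} + \frac{3}{2} \right)}}{96} - \frac{7 \sin{\left(\frac{\pi}{4} + \frac{9}{2} \right)}}{32}.

Antiderivative: F(t) = \left(- \frac{t^{2}}{4} + \frac{2 t}{3}\right) \left(- \frac{\sin{\left(3 t + \frac{\pi}{4} \right)}}{2} - \sin{\left(\frac{t^{2}}{4} - 5 t + \frac{5}{3} \right)}\right); value = \frac{7 \sin{\left(\frac{253}{48} \right)}}{16} - \frac{13 \sin{\left(\frac{37}{48} \right)}}{48} + \frac{13 \sin{\left(\frac{\pi}{4} + \frac{3}{2} \right)}}{96} - \frac{7 \sin{\left(\frac{\pi}{4} + \frac{9}{2} \right)}}{32}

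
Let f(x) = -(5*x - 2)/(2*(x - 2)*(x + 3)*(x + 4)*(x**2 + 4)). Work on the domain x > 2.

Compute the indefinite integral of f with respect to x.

The denominator factors as 2*(x - 2)*(x + 3)*(x + 4)*(x**2 + 4); partial fractions split f into directly integrable pieces: (29*x + 4)/(520*(x**2 + 4)) + 11/(120*(x + 4)) - 17/(130*(x + 3)) - 1/(60*(x - 2)).
Check: d/dx[(-52*log(x - 2) - 408*log(x + 3) + 286*log(x + 4) + 87*log(x**2 + 4) + 12*atan(x/2))/3120] = (2 - 5*x)/(2*x**5 + 10*x**4 + 4*x**3 - 8*x**2 - 16*x - 192), which equals f(x).

F(x) = (-52*log(x - 2) - 408*log(x + 3) + 286*log(x + 4) + 87*log(x**2 + 4) + 12*atan(x/2))/3120 + C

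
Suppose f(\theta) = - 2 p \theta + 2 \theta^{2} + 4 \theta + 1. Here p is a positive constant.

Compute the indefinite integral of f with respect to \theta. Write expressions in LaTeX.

The integrand splits into summands that can be handled one at a time.
Check: d/d\theta[\frac{- 3 p \theta^{2} + 2 \theta^{3} + 6 \theta^{2} + 3 \theta + 6}{3}] = - 2 p \theta + 2 \theta^{2} + 4 \theta + 1 = f(\theta).

F(\theta) = \frac{- 3 p \theta^{2} + 2 \theta^{3} + 6 \theta^{2} + 3 \theta + 6}{3} + C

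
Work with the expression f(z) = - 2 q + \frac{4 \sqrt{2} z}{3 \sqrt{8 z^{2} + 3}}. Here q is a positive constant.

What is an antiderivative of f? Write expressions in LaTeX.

Check any antiderivative F(z) by computing F'(z) and comparing it with f(z).
Check: d/dz[\frac{\sqrt{2} \left(- 6 \sqrt{2} q z + \sqrt{8 z^{2} + 3}\right)}{6}] = \frac{- 6 q \sqrt{8 z^{2} + 3} + 4 \sqrt{2} z}{3 \sqrt{8 z^{2} + 3}}, which equals f(z).

An antiderivative is F(z) = \frac{\sqrt{2} \left(- 6 \sqrt{2} q z + \sqrt{8 z^{2} + 3}\right)}{6}.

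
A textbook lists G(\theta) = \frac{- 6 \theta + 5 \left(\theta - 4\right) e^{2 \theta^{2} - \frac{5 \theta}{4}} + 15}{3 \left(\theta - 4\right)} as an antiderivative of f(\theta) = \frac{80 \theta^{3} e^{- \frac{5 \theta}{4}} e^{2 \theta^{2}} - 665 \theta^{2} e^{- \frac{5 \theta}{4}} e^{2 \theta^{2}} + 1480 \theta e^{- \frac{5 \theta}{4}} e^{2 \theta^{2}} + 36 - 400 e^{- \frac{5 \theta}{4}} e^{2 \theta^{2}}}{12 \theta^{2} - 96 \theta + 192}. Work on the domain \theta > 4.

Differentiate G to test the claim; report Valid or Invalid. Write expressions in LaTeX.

d/d\theta[G] = \frac{80 \theta^{3} e^{- \frac{5 \theta}{4}} e^{2 \theta^{2}} - 665 \theta^{2} e^{- \frac{5 \theta}{4}} e^{2 \theta^{2}} + 1480 \theta e^{- \frac{5 \theta}{4}} e^{2 \theta^{2}} + 36 - 400 e^{- \frac{5 \theta}{4}} e^{2 \theta^{2}}}{12 \theta^{2} - 96 \theta + 192}
This equals f(\theta) exactly, so the claim holds.

Valid: G'(\theta) = f(\theta).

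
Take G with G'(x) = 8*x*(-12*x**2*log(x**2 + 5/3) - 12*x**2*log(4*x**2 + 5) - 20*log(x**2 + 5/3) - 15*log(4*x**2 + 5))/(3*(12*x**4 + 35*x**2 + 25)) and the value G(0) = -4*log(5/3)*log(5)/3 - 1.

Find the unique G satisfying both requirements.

G'(x) has the shape u'v + uv' for u = -4*log(4*x**2 + 5)/3 and v = log(x**2 + 5/3) — it is the derivative of the product u*v.
A general antiderivative is -4*log(x**2 + 5/3)*log(4*x**2 + 5)/3 + C.
The condition gives C = -4*log(5/3)*log(5)/3 - 1 - (-4*log(5/3)*log(5)/3) = -1.
So G(x) = -4*log(x**2 + 5/3)*log(4*x**2 + 5)/3 - 1.
Check: d/dx[-4*log(x**2 + 5/3)*log(4*x**2 + 5)/3 - 1] = (-96*x**3*log(x**2 + 5/3) - 96*x**3*log(4*x**2 + 5) - 160*x*log(x**2 + 5/3) - 120*x*log(4*x**2 + 5))/(36*x**4 + 105*x**2 + 75), which equals G'(x).

G(x) = -4*log(x**2 + 5/3)*log(4*x**2 + 5)/3 - 1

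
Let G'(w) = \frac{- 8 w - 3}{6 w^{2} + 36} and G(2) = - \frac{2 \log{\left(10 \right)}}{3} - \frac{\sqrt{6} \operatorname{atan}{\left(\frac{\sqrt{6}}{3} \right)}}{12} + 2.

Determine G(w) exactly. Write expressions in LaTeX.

G(w) = - \frac{2 \log{\left(w^{2} + 6 \right)}}{3} - \frac{\sqrt{6} \operatorname{atan}{\left(\frac{\sqrt{6} w}{6} \right)}}{12} + 2

Check a candidate G(w) by differentiating: d/dw[G] must match the given G'(w).
A general antiderivative is - \frac{2 \log{\left(w^{2} + 6 \right)}}{3} - \frac{\sqrt{6} \operatorname{atan}{\left(\frac{\sqrt{6} w}{6} \right)}}{12} + C.
The condition gives C = - \frac{2 \log{\left(10 \right)}}{3} - \frac{\sqrt{6} \operatorname{atan}{\left(\frac{\sqrt{6}}{3} \right)}}{12} + 2 - (- \frac{2 \log{\left(10 \right)}}{3} - \frac{\sqrt{6} \operatorname{atan}{\left(\frac{\sqrt{6}}{3} \right)}}{12}) = 2.
So G(w) = - \frac{2 \log{\left(w^{2} + 6 \right)}}{3} - \frac{\sqrt{6} \operatorname{atan}{\left(\frac{\sqrt{6} w}{6} \right)}}{12} + 2.
Check: d/dw[- \frac{2 \log{\left(w^{2} + 6 \right)}}{3} - \frac{\sqrt{6} \operatorname{atan}{\left(\frac{\sqrt{6} w}{6} \right)}}{12} + 2] = \frac{- 8 w - 3}{6 w^{2} + 36} = G'(w).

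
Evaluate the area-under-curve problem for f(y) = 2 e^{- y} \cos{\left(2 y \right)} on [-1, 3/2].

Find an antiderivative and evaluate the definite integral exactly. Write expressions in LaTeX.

Antiderivative: F(y) = \frac{2 \left(2 \sin{\left(2 y \right)} - \cos{\left(2 y \right)}\right) e^{- y}}{5}; value = \frac{2 e \cos{\left(2 \right)}}{5} + \frac{4 \sin{\left(3 \right)}}{5 e^{\frac{3}{2}}} - \frac{2 \cos{\left(3 \right)}}{5 e^{\frac{3}{2}}} + \frac{4 e \sin{\left(2 \right)}}{5}

An antiderivative F(y) passes only if d/dy[F] lands on f(y) exactly.
F(y) = \frac{2 \left(2 \sin{\left(2 y \right)} - \cos{\left(2 y \right)}\right) e^{- y}}{5} is an antiderivative of f.
Check: d/dy[\frac{2 \left(2 \sin{\left(2 y \right)} - \cos{\left(2 y \right)}\right) e^{- y}}{5}] = 2 e^{- y} \cos{\left(2 y \right)} = f(y).
F(3/2) = \frac{4 \sin{\left(3 \right)}}{5 e^{\frac{3}{2}}} - \frac{2 \cos{\left(3 \right)}}{5 e^{\frac{3}{2}}}; F(-1) = - \frac{4 e \sin{\left(2 \right)}}{5} - \frac{2 e \cos{\left(2 \right)}}{5}.
Integral = F(3/2) - F(-1) = \frac{2 e \cos{\left(2 \right)}}{5} + \frac{4 \sin{\left(3 \right)}}{5 e^{\frac{3}{2}}} - \frac{2 \cos{\left(3 \right)}}{5 e^{\frac{3}{2}}} + \frac{4 e \sin{\left(2 \right)}}{5}.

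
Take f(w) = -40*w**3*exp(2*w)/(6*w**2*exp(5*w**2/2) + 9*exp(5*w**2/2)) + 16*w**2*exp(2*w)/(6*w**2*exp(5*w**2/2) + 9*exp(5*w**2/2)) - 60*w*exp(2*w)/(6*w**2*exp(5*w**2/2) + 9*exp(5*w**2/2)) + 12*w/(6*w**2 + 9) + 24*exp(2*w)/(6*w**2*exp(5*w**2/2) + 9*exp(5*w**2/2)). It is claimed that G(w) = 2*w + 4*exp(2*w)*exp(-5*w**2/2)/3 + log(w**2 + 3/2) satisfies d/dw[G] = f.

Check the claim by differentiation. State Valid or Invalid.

Invalid: d/dw[G] - f = 2, which is not 0.

d/dw[G] = (-40*w**3*exp(2*w) + 16*w**2*exp(2*w) + 12*w**2*exp(5*w**2/2) - 60*w*exp(2*w) + 12*w*exp(5*w**2/2) + 24*exp(2*w) + 18*exp(5*w**2/2))/(6*w**2*exp(5*w**2/2) + 9*exp(5*w**2/2))
d/dw[G] - f(w) = 2 != 0.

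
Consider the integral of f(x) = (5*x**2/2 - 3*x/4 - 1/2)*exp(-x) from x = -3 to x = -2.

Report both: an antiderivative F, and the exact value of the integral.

Antiderivative: F(x) = -(10*x**2 + 17*x + 15)*exp(-x)/4; value = -21*exp(2)/4 + 27*exp(3)/2

f has the shape u'v + uv' for u = -5*x**2/2 - 17*x/4 - 15/4 and v = exp(-x) — it is the derivative of the product u*v.
F(x) = -(10*x**2 + 17*x + 15)*exp(-x)/4 is an antiderivative of f.
Check: d/dx[-(10*x**2 + 17*x + 15)*exp(-x)/4] = (10*x**2 - 3*x - 2)*exp(-x)/4, which equals f(x).
F(-2) = -21*exp(2)/4; F(-3) = -27*exp(3)/2.
Integral = F(-2) - F(-3) = -21*exp(2)/4 + 27*exp(3)/2.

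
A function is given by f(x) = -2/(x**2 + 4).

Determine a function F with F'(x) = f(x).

An antiderivative is F(x) = -atan(x/2).

A first test for any F(x): its x-derivative must equal f(x) identically.
Check: d/dx[-atan(x/2)] = -2/(x**2 + 4) = f(x).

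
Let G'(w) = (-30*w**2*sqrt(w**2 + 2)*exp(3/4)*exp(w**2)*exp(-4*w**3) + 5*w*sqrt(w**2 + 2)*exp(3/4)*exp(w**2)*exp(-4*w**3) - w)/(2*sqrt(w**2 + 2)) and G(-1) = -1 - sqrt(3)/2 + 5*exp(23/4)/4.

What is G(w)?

G(w) = -sqrt(w**2 + 2)/2 + 5*exp(3/4)*exp(w**2)*exp(-4*w**3)/4 - 1

A first test for any G(w): its w-derivative must equal the given G'(w).
A general antiderivative is -sqrt(w**2 + 2)/2 + 5*exp(-4*w**3 + w**2 + 3/4)/4 + C.
The condition gives C = -1 - sqrt(3)/2 + 5*exp(23/4)/4 - (-sqrt(3)/2 + 5*exp(23/4)/4) = -1.
So G(w) = -sqrt(w**2 + 2)/2 + 5*exp(3/4)*exp(w**2)*exp(-4*w**3)/4 - 1.
Check: d/dw[-sqrt(w**2 + 2)/2 + 5*exp(3/4)*exp(w**2)*exp(-4*w**3)/4 - 1] = (-30*w**2*sqrt(w**2 + 2)*exp(3/4)*exp(w**2) + 5*w*sqrt(w**2 + 2)*exp(3/4)*exp(w**2) - w*exp(4*w**3))*exp(-4*w**3)/(2*sqrt(w**2 + 2)), which equals G'(w).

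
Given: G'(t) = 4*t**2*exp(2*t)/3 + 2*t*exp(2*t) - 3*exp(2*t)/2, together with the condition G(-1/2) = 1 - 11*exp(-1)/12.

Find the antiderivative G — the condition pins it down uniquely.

G(t) = 2*t**2*exp(2*t)/3 + t*exp(2*t)/3 - 11*exp(2*t)/12 + 1

G'(t) has the shape u'v + uv' for u = 2*t**2/3 + t/3 - 11/12 and v = exp(2*t) — it is the derivative of the product u*v.
A general antiderivative is (8*t**2 + 4*t - 11)*exp(2*t)/12 + C.
The condition gives C = 1 - 11*exp(-1)/12 - (-11*exp(-1)/12) = 1.
So G(t) = 2*t**2*exp(2*t)/3 + t*exp(2*t)/3 - 11*exp(2*t)/12 + 1.
Check: d/dt[2*t**2*exp(2*t)/3 + t*exp(2*t)/3 - 11*exp(2*t)/12 + 1] = 4*t**2*exp(2*t)/3 + 2*t*exp(2*t) - 3*exp(2*t)/2 = G'(t).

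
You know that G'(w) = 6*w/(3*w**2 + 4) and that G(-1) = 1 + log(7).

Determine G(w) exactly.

G'(w) matches the chain-rule pattern g'(h)*h' with inner function h(w) = 3*w**2 + 4; substituting u = h(w) collapses the integral.
A general antiderivative is log(3*w**2 + 4) + C.
The condition gives C = 1 + log(7) - (log(7)) = 1.
So G(w) = log(3*w**2 + 4) + 1.
Check: d/dw[log(3*w**2 + 4) + 1] = 6*w/(3*w**2 + 4) = G'(w).

G(w) = log(3*w**2 + 4) + 1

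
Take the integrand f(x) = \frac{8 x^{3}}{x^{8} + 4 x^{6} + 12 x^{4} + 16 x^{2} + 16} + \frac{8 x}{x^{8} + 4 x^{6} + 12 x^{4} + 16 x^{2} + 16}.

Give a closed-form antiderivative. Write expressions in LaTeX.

An antiderivative is F(x) = - \frac{1}{\frac{x^{4}}{2} + x^{2} + 2}.

f matches the chain-rule pattern g'(h)*h' with inner function h(x) = \frac{x^{4}}{2} + x^{2} + 2; substituting u = h(x) collapses the integral.
Check: d/dx[- \frac{1}{\frac{x^{4}}{2} + x^{2} + 2}] = \frac{8 x^{3} + 8 x}{x^{8} + 4 x^{6} + 12 x^{4} + 16 x^{2} + 16}, which equals f(x).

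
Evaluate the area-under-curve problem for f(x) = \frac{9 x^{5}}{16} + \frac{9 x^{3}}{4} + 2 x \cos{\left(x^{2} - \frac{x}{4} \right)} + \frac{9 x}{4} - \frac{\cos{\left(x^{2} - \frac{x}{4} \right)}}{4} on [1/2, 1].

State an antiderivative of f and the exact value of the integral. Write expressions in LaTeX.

Integrate term by term and add the pieces.
F(x) = \frac{3 \left(\frac{x^{2}}{2} + 1\right)^{3}}{4} + \sin{\left(x^{2} - \frac{x}{4} \right)} is an antiderivative of f.
Check: d/dx[\frac{3 \left(\frac{x^{2}}{2} + 1\right)^{3}}{4} + \sin{\left(x^{2} - \frac{x}{4} \right)}] = \frac{9 x^{5}}{16} + \frac{9 x^{3}}{4} + 2 x \cos{\left(x^{2} - \frac{x}{4} \right)} + \frac{9 x}{4} - \frac{\cos{\left(x^{2} - \frac{x}{4} \right)}}{4} = f(x).
F(1) = \sin{\left(\frac{3}{4} \right)} + \frac{81}{32}; F(1/2) = \sin{\left(\frac{1}{8} \right)} + \frac{2187}{2048}.
Integral = F(1) - F(1/2) = - \sin{\left(\frac{1}{8} \right)} + \sin{\left(\frac{3}{4} \right)} + \frac{2997}{2048}.

Antiderivative: F(x) = \frac{3 \left(\frac{x^{2}}{2} + 1\right)^{3}}{4} + \sin{\left(x^{2} - \frac{x}{4} \right)}; value = - \sin{\left(\frac{1}{8} \right)} + \sin{\left(\frac{3}{4} \right)} + \frac{2997}{2048}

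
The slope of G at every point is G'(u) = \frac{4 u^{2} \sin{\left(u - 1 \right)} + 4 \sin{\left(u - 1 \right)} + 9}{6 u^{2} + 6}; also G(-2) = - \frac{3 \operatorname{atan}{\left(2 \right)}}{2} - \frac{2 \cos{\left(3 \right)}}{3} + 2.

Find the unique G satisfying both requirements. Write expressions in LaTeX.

Whatever form G(u) takes, its d/du must return the stated G'(u).
A general antiderivative is - \frac{2 \cos{\left(u - 1 \right)}}{3} + \frac{3 \operatorname{atan}{\left(u \right)}}{2} + C.
The condition gives C = - \frac{3 \operatorname{atan}{\left(2 \right)}}{2} - \frac{2 \cos{\left(3 \right)}}{3} + 2 - (- \frac{3 \operatorname{atan}{\left(2 \right)}}{2} - \frac{2 \cos{\left(3 \right)}}{3}) = 2.
So G(u) = - \frac{2 \cos{\left(u - 1 \right)}}{3} + \frac{3 \operatorname{atan}{\left(u \right)}}{2} + 2.
Check: d/du[- \frac{2 \cos{\left(u - 1 \right)}}{3} + \frac{3 \operatorname{atan}{\left(u \right)}}{2} + 2] = \frac{4 u^{2} \sin{\left(u - 1 \right)} + 4 \sin{\left(u - 1 \right)} + 9}{6 u^{2} + 6} = G'(u).

G(u) = - \frac{2 \cos{\left(u - 1 \right)}}{3} + \frac{3 \operatorname{atan}{\left(u \right)}}{2} + 2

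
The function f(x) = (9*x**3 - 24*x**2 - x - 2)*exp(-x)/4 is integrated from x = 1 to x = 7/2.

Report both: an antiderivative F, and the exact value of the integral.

f has the shape u'v + uv' for u = -9*x**3/4 - 3*x**2/4 - 5*x/4 - 3/4 and v = exp(-x) — it is the derivative of the product u*v.
F(x) = (-9*x**3 - 3*x**2 - 5*x - 3)*exp(-x)/4 is an antiderivative of f.
Check: d/dx[(-9*x**3 - 3*x**2 - 5*x - 3)*exp(-x)/4] = (9*x**3 - 24*x**2 - x - 2)*exp(-x)/4 = f(x).
F(7/2) = -3545*exp(-7/2)/32; F(1) = -5*exp(-1).
Integral = F(7/2) - F(1) = -3545*exp(-7/2)/32 + 5*exp(-1).

Antiderivative: F(x) = (-9*x**3 - 3*x**2 - 5*x - 3)*exp(-x)/4; value = -3545*exp(-7/2)/32 + 5*exp(-1)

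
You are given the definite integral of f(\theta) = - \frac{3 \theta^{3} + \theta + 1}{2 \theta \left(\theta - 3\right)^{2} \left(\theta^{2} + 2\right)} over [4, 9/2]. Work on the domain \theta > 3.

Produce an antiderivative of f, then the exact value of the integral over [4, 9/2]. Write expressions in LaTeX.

Antiderivative: F(\theta) = - \frac{\log{\left(\theta \right)}}{36} - \frac{241 \log{\left(\theta - 3 \right)}}{2178} + \frac{67 \log{\left(\theta^{2} + 2 \right)}}{968} + \frac{29 \sqrt{2} \operatorname{atan}{\left(\frac{\sqrt{2} \theta}{2} \right)}}{484} + \frac{85}{66 \theta - 198}; value = - \frac{85}{198} - \frac{67 \log{\left(18 \right)}}{968} - \frac{29 \sqrt{2} \operatorname{atan}{\left(2 \sqrt{2} \right)}}{484} - \frac{241 \log{\left(\frac{3}{2} \right)}}{2178} - \frac{\log{\left(\frac{9}{2} \right)}}{36} + \frac{\log{\left(4 \right)}}{36} + \frac{29 \sqrt{2} \operatorname{atan}{\left(\frac{9 \sqrt{2}}{4} \right)}}{484} + \frac{67 \log{\left(\frac{89}{4} \right)}}{968}

Factor the denominator (2 \theta \left(\theta - 3\right)^{2} \left(\theta^{2} + 2\right)) and decompose: f = \frac{67 \theta + 58}{484 \left(\theta^{2} + 2\right)} - \frac{241}{2178 \left(\theta - 3\right)} - \frac{85}{66 \left(\theta - 3\right)^{2}} - \frac{1}{36 \theta}; each piece integrates to a log, atan, or power term.
F(\theta) = - \frac{\log{\left(\theta \right)}}{36} - \frac{241 \log{\left(\theta - 3 \right)}}{2178} + \frac{67 \log{\left(\theta^{2} + 2 \right)}}{968} + \frac{29 \sqrt{2} \operatorname{atan}{\left(\frac{\sqrt{2} \theta}{2} \right)}}{484} + \frac{85}{66 \theta - 198} is an antiderivative of f.
Check: d/d\theta[- \frac{\log{\left(\theta \right)}}{36} - \frac{241 \log{\left(\theta - 3 \right)}}{2178} + \frac{67 \log{\left(\theta^{2} + 2 \right)}}{968} + \frac{29 \sqrt{2} \operatorname{atan}{\left(\frac{\sqrt{2} \theta}{2} \right)}}{484} + \frac{85}{66 \theta - 198}] = \frac{- 3 \theta^{3} - \theta - 1}{2 \theta^{5} - 12 \theta^{4} + 22 \theta^{3} - 24 \theta^{2} + 36 \theta}, which equals f(\theta).
F(9/2) = - \frac{241 \log{\left(\frac{3}{2} \right)}}{2178} - \frac{\log{\left(\frac{9}{2} \right)}}{36} + \frac{29 \sqrt{2} \operatorname{atan}{\left(\frac{9 \sqrt{2}}{4} \right)}}{484} + \frac{67 \log{\left(\frac{89}{4} \right)}}{968} + \frac{85}{99}; F(4) = - \frac{\log{\left(4 \right)}}{36} + \frac{29 \sqrt{2} \operatorname{atan}{\left(2 \sqrt{2} \right)}}{484} + \frac{67 \log{\left(18 \right)}}{968} + \frac{85}{66}.
Integral = F(9/2) - F(4) = - \frac{85}{198} - \frac{67 \log{\left(18 \right)}}{968} - \frac{29 \sqrt{2} \operatorname{atan}{\left(2 \sqrt{2} \right)}}{484} - \frac{241 \log{\left(\frac{3}{2} \right)}}{2178} - \frac{\log{\left(\frac{9}{2} \right)}}{36} + \frac{\log{\left(4 \right)}}{36} + \frac{29 \sqrt{2} \operatorname{atan}{\left(\frac{9 \sqrt{2}}{4} \right)}}{484} + \frac{67 \log{\left(\frac{89}{4} \right)}}{968}.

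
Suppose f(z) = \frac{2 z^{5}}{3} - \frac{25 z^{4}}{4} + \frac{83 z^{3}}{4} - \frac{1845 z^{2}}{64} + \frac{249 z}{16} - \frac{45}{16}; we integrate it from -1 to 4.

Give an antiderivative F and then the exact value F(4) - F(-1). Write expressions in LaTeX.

The substitution u = - \frac{z^{2}}{3} + \frac{5 z}{4} - \frac{1}{2} works: f is exactly (dF/du)*(du/dz) for that inner function.
F(z) = \frac{\left(4 z^{2} - 15 z + 6\right)^{3}}{576} is an antiderivative of f.
Check: d/dz[\frac{\left(4 z^{2} - 15 z + 6\right)^{3}}{576}] = \frac{2 z^{5}}{3} - \frac{25 z^{4}}{4} + \frac{83 z^{3}}{4} - \frac{1845 z^{2}}{64} + \frac{249 z}{16} - \frac{45}{16} = f(z).
F(4) = \frac{125}{72}; F(-1) = \frac{15625}{576}.
Integral = F(4) - F(-1) = - \frac{1625}{64}.

Antiderivative: F(z) = \frac{\left(4 z^{2} - 15 z + 6\right)^{3}}{576}; value = - \frac{1625}{64}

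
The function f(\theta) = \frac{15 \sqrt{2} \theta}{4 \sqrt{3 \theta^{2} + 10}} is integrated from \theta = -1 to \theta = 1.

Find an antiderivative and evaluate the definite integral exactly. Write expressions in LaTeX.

f matches the chain-rule pattern g'(h)*h' with inner function h(\theta) = \frac{3 \theta^{2}}{2} + 5; substituting u = h(\theta) collapses the integral.
F(\theta) = \frac{5 \sqrt{2} \sqrt{3 \theta^{2} + 10}}{4} is an antiderivative of f.
Check: d/d\theta[\frac{5 \sqrt{2} \sqrt{3 \theta^{2} + 10}}{4}] = \frac{15 \sqrt{2} \theta}{4 \sqrt{3 \theta^{2} + 10}} = f(\theta).
F(1) = \frac{5 \sqrt{26}}{4}; F(-1) = \frac{5 \sqrt{26}}{4}.
Integral = F(1) - F(-1) = 0.

Antiderivative: F(\theta) = \frac{5 \sqrt{2} \sqrt{3 \theta^{2} + 10}}{4}; value = 0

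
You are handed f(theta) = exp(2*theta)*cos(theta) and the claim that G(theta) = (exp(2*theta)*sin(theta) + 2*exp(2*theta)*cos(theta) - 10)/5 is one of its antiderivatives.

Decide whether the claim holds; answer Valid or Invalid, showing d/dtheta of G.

d/dtheta[G] = exp(2*theta)*cos(theta)
This equals f(theta) exactly, so the claim holds.

Valid - differentiating G returns exactly f.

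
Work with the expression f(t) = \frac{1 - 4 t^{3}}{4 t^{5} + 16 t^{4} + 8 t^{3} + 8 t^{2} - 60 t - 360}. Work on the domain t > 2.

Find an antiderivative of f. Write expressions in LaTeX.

Factor the denominator (4 \left(t - 2\right) \left(t + 3\right)^{2} \left(t^{2} + 5\right)) and decompose: f = - \frac{376 t + 419}{3528 \left(t^{2} + 5\right)} + \frac{691}{4900 \left(t + 3\right)} - \frac{109}{280 \left(t + 3\right)^{2}} - \frac{31}{900 \left(t - 2\right)}; each piece integrates to a log, atan, or power term.
Check: d/dt[\frac{- 3038 t \log{\left(t - 2 \right)} + 12438 t \log{\left(t + 3 \right)} - 4700 t \log{\left(t^{2} + 5 \right)} - 2095 \sqrt{5} t \operatorname{atan}{\left(\frac{\sqrt{5} t}{5} \right)} - 9114 \log{\left(t - 2 \right)} + 37314 \log{\left(t + 3 \right)} - 14100 \log{\left(t^{2} + 5 \right)} - 6285 \sqrt{5} \operatorname{atan}{\left(\frac{\sqrt{5} t}{5} \right)} + 34335}{88200 t + 264600}] = \frac{1 - 4 t^{3}}{4 t^{5} + 16 t^{4} + 8 t^{3} + 8 t^{2} - 60 t - 360} = f(t).

An antiderivative is F(t) = \frac{- 3038 t \log{\left(t - 2 \right)} + 12438 t \log{\left(t + 3 \right)} - 4700 t \log{\left(t^{2} + 5 \right)} - 2095 \sqrt{5} t \operatorname{atan}{\left(\frac{\sqrt{5} t}{5} \right)} - 9114 \log{\left(t - 2 \right)} + 37314 \log{\left(t + 3 \right)} - 14100 \log{\left(t^{2} + 5 \right)} - 6285 \sqrt{5} \operatorname{atan}{\left(\frac{\sqrt{5} t}{5} \right)} + 34335}{88200 t + 264600}.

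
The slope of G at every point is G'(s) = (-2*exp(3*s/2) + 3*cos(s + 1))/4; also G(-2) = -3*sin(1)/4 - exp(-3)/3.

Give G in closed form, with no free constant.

A first test for any G(s): its s-derivative must equal the given G'(s).
A general antiderivative is -exp(3*s/2)/3 + 3*sin(s + 1)/4 + C.
The condition gives C = -3*sin(1)/4 - exp(-3)/3 - (-3*sin(1)/4 - exp(-3)/3) = 0.
So G(s) = -exp(3*s/2)/3 + 3*sin(s + 1)/4.
Check: d/ds[-exp(3*s/2)/3 + 3*sin(s + 1)/4] = -exp(3*s/2)/2 + 3*cos(s + 1)/4, which equals G'(s).

G(s) = -exp(3*s/2)/3 + 3*sin(s + 1)/4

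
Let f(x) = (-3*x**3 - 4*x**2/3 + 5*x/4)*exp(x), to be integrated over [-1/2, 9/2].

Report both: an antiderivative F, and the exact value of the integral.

Antiderivative: F(x) = (-36*x**3 + 92*x**2 - 169*x + 169)*exp(x)/12; value = -2009*exp(9/2)/12 - 281*exp(-1/2)/12

f has the shape u'v + uv' for u = -3*x**3 + 23*x**2/3 - 169*x/12 + 169/12 and v = exp(x) — it is the derivative of the product u*v.
F(x) = (-36*x**3 + 92*x**2 - 169*x + 169)*exp(x)/12 is an antiderivative of f.
Check: d/dx[(-36*x**3 + 92*x**2 - 169*x + 169)*exp(x)/12] = -3*x**3*exp(x) - 4*x**2*exp(x)/3 + 5*x*exp(x)/4, which equals f(x).
F(9/2) = -2009*exp(9/2)/12; F(-1/2) = 281*exp(-1/2)/12.
Integral = F(9/2) - F(-1/2) = -2009*exp(9/2)/12 - 281*exp(-1/2)/12.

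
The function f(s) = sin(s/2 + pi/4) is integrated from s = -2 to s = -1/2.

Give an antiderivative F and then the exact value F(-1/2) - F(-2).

Whatever form F(s) takes, F'(s) = f(s) is non-negotiable.
F(s) = -2*cos(s/2 + pi/4) is an antiderivative of f.
Check: d/ds[-2*cos(s/2 + pi/4)] = sin(s/2 + pi/4) = f(s).
F(-1/2) = -2*sin(1/4 + pi/4); F(-2) = -2*sin(pi/4 + 1).
Integral = F(-1/2) - F(-2) = -2*sin(1/4 + pi/4) + 2*sin(pi/4 + 1).

Antiderivative: F(s) = -2*cos(s/2 + pi/4); value = -2*sin(1/4 + pi/4) + 2*sin(pi/4 + 1)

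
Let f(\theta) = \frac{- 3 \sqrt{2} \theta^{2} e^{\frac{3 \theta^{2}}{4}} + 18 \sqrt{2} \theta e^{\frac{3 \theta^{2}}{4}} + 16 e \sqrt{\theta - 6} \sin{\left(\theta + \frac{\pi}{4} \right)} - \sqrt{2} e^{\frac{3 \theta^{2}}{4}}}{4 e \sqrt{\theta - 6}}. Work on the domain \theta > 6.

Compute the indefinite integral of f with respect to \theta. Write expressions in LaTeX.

F(\theta) = - \frac{\sqrt{\frac{\theta}{2} - 3} e^{\frac{3 \theta^{2}}{4}}}{e} - 4 \cos{\left(\theta + \frac{\pi}{4} \right)} + C

Since d/d\theta undoes antidifferentiation here, F'(\theta) = f(\theta) is required of F(\theta).
Check: d/d\theta[- \frac{\sqrt{\frac{\theta}{2} - 3} e^{\frac{3 \theta^{2}}{4}}}{e} - 4 \cos{\left(\theta + \frac{\pi}{4} \right)}] = \frac{\sqrt{2} \left(- 3 \theta^{2} e^{\frac{3 \theta^{2}}{4}} + 18 \theta e^{\frac{3 \theta^{2}}{4}} + 8 \sqrt{2} e \sqrt{\theta - 6} \sin{\left(\theta + \frac{\pi}{4} \right)} - e^{\frac{3 \theta^{2}}{4}}\right)}{4 e \sqrt{\theta - 6}}, which equals f(\theta).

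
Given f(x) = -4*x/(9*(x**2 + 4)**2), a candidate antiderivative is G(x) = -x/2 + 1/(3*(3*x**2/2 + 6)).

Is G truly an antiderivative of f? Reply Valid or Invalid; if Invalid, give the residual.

d/dx[G] = (-9*x**4 - 72*x**2 - 8*x - 144)/(18*x**4 + 144*x**2 + 288)
d/dx[G] - f(x) = -1/2 != 0.

Invalid: d/dx[G] - f = -1/2, which is not 0.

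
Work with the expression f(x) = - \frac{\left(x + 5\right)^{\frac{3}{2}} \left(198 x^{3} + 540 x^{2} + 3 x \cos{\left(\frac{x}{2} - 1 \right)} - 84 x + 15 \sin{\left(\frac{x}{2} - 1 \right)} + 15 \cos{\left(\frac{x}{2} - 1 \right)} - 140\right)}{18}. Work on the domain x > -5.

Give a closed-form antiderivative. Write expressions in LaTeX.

f has the shape u'v + uv' for u = - \frac{4 \left(x + 5\right)^{\frac{5}{2}}}{3} and v = \frac{3 x^{3}}{2} - x + \frac{\sin{\left(\frac{x}{2} - 1 \right)}}{4} - \frac{1}{3} — it is the derivative of the product u*v.
Check: d/dx[- \frac{\left(x + 5\right)^{\frac{5}{2}} \left(18 x^{3} - 12 x + 3 \sin{\left(\frac{x}{2} - 1 \right)} - 4\right)}{9}] = - 11 x^{4} \sqrt{x + 5} - 85 x^{3} \sqrt{x + 5} - \frac{x^{2} \sqrt{x + 5} \cos{\left(\frac{x}{2} - 1 \right)}}{6} - \frac{436 x^{2} \sqrt{x + 5}}{3} - \frac{5 x \sqrt{x + 5} \sin{\left(\frac{x}{2} - 1 \right)}}{6} - \frac{5 x \sqrt{x + 5} \cos{\left(\frac{x}{2} - 1 \right)}}{3} + \frac{280 x \sqrt{x + 5}}{9} - \frac{25 \sqrt{x + 5} \sin{\left(\frac{x}{2} - 1 \right)}}{6} - \frac{25 \sqrt{x + 5} \cos{\left(\frac{x}{2} - 1 \right)}}{6} + \frac{350 \sqrt{x + 5}}{9}, which equals f(x).

An antiderivative is F(x) = - \frac{\left(x + 5\right)^{\frac{5}{2}} \left(18 x^{3} - 12 x + 3 \sin{\left(\frac{x}{2} - 1 \right)} - 4\right)}{9}.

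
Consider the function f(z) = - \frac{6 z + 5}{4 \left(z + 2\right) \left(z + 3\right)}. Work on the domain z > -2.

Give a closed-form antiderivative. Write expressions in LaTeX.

The denominator factors as 4 \left(z + 2\right) \left(z + 3\right); partial fractions split f into directly integrable pieces: - \frac{13}{4 \left(z + 3\right)} + \frac{7}{4 \left(z + 2\right)}.
Check: d/dz[\frac{7 \log{\left(z + 2 \right)} - 13 \log{\left(z + 3 \right)}}{4}] = \frac{- 6 z - 5}{4 z^{2} + 20 z + 24}, which equals f(z).

An antiderivative is F(z) = \frac{7 \log{\left(z + 2 \right)} - 13 \log{\left(z + 3 \right)}}{4}.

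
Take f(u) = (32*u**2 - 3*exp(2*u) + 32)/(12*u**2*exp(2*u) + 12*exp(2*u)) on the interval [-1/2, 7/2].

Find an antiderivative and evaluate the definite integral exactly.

Any candidate F(u) must reproduce f(u) exactly when differentiated.
F(u) = -atan(u)/4 - 4*exp(-2*u)/3 is an antiderivative of f.
Check: d/du[-atan(u)/4 - 4*exp(-2*u)/3] = (32*u**2 - 3*exp(2*u) + 32)/(12*u**2*exp(2*u) + 12*exp(2*u)) = f(u).
F(7/2) = -atan(7/2)/4 - 4*exp(-7)/3; F(-1/2) = -4*exp(1)/3 + atan(1/2)/4.
Integral = F(7/2) - F(-1/2) = -atan(7/2)/4 - atan(1/2)/4 - 4*exp(-7)/3 + 4*exp(1)/3.

Antiderivative: F(u) = -atan(u)/4 - 4*exp(-2*u)/3; value = -atan(7/2)/4 - atan(1/2)/4 - 4*exp(-7)/3 + 4*exp(1)/3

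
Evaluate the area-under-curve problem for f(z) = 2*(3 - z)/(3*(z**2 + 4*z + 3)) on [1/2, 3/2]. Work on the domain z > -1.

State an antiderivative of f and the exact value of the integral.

Antiderivative: F(z) = 2*(2*log(z + 1) - 3*log(z + 3))/3; value = -2*log(9/2) - 4*log(3/2)/3 + 4*log(5/2)/3 + 2*log(7/2)

Factor the denominator (3*(z + 1)*(z + 3)) and decompose: f = -2/(z + 3) + 4/(3*(z + 1)); each piece integrates to a log, atan, or power term.
F(z) = 2*(2*log(z + 1) - 3*log(z + 3))/3 is an antiderivative of f.
Check: d/dz[2*(2*log(z + 1) - 3*log(z + 3))/3] = (6 - 2*z)/(3*z**2 + 12*z + 9), which equals f(z).
F(3/2) = -2*log(9/2) + 4*log(5/2)/3; F(1/2) = -2*log(7/2) + 4*log(3/2)/3.
Integral = F(3/2) - F(1/2) = -2*log(9/2) - 4*log(3/2)/3 + 4*log(5/2)/3 + 2*log(7/2).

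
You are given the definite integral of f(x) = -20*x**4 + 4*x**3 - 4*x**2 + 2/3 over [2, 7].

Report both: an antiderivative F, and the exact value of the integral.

The integrand splits into summands that can be handled one at a time.
F(x) = -x*(12*x**4 - 3*x**3 + 4*x**2 - 2)/3 is an antiderivative of f.
Check: d/dx[-x*(12*x**4 - 3*x**3 + 4*x**2 - 2)/3] = -20*x**4 + 4*x**3 - 4*x**2 + 2/3 = f(x).
F(7) = -195839/3; F(2) = -364/3.
Integral = F(7) - F(2) = -195475/3.

Antiderivative: F(x) = -x*(12*x**4 - 3*x**3 + 4*x**2 - 2)/3; value = -195475/3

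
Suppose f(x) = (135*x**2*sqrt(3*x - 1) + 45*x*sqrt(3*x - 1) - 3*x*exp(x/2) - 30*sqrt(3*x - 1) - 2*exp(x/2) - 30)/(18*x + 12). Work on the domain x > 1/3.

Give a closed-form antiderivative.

An antiderivative is F(x) = 3*x**2*sqrt(3*x - 1) - 2*x*sqrt(3*x - 1) + sqrt(3*x - 1)/3 - exp(x/2)/3 - 5*log(3*x + 2)/3.

Recover f(x) by differentiating a candidate F(x); any mismatch rules it out.
Check: d/dx[3*x**2*sqrt(3*x - 1) - 2*x*sqrt(3*x - 1) + sqrt(3*x - 1)/3 - exp(x/2)/3 - 5*log(3*x + 2)/3] = (405*x**3 - 3*x*sqrt(3*x - 1)*exp(x/2) - 135*x - 2*sqrt(3*x - 1)*exp(x/2) - 30*sqrt(3*x - 1) + 30)/(18*x*sqrt(3*x - 1) + 12*sqrt(3*x - 1)), which equals f(x).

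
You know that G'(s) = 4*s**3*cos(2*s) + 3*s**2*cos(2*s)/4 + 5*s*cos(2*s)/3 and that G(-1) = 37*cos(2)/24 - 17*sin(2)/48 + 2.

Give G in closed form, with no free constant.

The integrand splits into summands that can be handled one at a time.
A general antiderivative is 2*s**3*sin(2*s) + 3*s**2*sin(2*s)/8 + 3*s**2*cos(2*s) - 13*s*sin(2*s)/6 + 3*s*cos(2*s)/8 - 3*sin(2*s)/16 - 13*cos(2*s)/12 + C.
The condition gives C = 37*cos(2)/24 - 17*sin(2)/48 + 2 - (37*cos(2)/24 - 17*sin(2)/48) = 2.
So G(s) = (96*s**3*sin(2*s) + 18*s**2*sin(2*s) + 144*s**2*cos(2*s) - 104*s*sin(2*s) + 18*s*cos(2*s) - 9*sin(2*s) - 52*cos(2*s) + 96)/48.
Check: d/ds[(96*s**3*sin(2*s) + 18*s**2*sin(2*s) + 144*s**2*cos(2*s) - 104*s*sin(2*s) + 18*s*cos(2*s) - 9*sin(2*s) - 52*cos(2*s) + 96)/48] = 4*s**3*cos(2*s) + 3*s**2*cos(2*s)/4 + 5*s*cos(2*s)/3 = G'(s).

G(s) = (96*s**3*sin(2*s) + 18*s**2*sin(2*s) + 144*s**2*cos(2*s) - 104*s*sin(2*s) + 18*s*cos(2*s) - 9*sin(2*s) - 52*cos(2*s) + 96)/48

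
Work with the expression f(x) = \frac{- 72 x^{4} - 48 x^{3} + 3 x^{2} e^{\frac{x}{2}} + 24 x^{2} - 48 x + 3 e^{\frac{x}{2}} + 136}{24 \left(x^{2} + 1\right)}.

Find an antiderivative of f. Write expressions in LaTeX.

A candidate is checked by its d/dx: the result must match f(x).
Check: d/dx[- x^{3} - x^{2} + 4 x + \frac{e^{\frac{x}{2}}}{4} + \frac{5 \operatorname{atan}{\left(x \right)}}{3}] = \frac{- 72 x^{4} - 48 x^{3} + 3 x^{2} e^{\frac{x}{2}} + 24 x^{2} - 48 x + 3 e^{\frac{x}{2}} + 136}{24 x^{2} + 24}, which equals f(x).

An antiderivative is F(x) = - x^{3} - x^{2} + 4 x + \frac{e^{\frac{x}{2}}}{4} + \frac{5 \operatorname{atan}{\left(x \right)}}{3}.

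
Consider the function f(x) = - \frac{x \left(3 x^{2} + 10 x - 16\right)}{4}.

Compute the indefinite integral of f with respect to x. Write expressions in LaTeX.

F(x) = - \frac{3 x^{4}}{16} - \frac{5 x^{3}}{6} + 2 x^{2} + C

Recover f(x) by differentiating a candidate F(x); any mismatch rules it out.
Check: d/dx[- \frac{3 x^{4}}{16} - \frac{5 x^{3}}{6} + 2 x^{2}] = - \frac{3 x^{3}}{4} - \frac{5 x^{2}}{2} + 4 x, which equals f(x).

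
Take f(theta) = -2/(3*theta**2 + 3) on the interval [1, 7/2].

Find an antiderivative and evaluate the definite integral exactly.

An antiderivative F(theta) passes only if d/dtheta[F] lands on f(theta) exactly.
F(theta) = -2*atan(theta)/3 is an antiderivative of f.
Check: d/dtheta[-2*atan(theta)/3] = -2/(3*theta**2 + 3) = f(theta).
F(7/2) = -2*atan(7/2)/3; F(1) = -pi/6.
Integral = F(7/2) - F(1) = -2*atan(7/2)/3 + pi/6.

Antiderivative: F(theta) = -2*atan(theta)/3; value = -2*atan(7/2)/3 + pi/6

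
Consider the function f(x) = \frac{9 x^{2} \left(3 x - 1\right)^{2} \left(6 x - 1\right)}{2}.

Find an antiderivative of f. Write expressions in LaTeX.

An antiderivative is F(x) = \frac{81 x^{6}}{2} - \frac{81 x^{5}}{2} + \frac{27 x^{4}}{2} - \frac{3 x^{3}}{2}.

f matches the chain-rule pattern g'(h)*h' with inner function h(x) = - 3 x^{2} + x; substituting u = h(x) collapses the integral.
Check: d/dx[\frac{81 x^{6}}{2} - \frac{81 x^{5}}{2} + \frac{27 x^{4}}{2} - \frac{3 x^{3}}{2}] = 243 x^{5} - \frac{405 x^{4}}{2} + 54 x^{3} - \frac{9 x^{2}}{2}, which equals f(x).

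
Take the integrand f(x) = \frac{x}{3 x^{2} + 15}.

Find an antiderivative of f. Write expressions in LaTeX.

An antiderivative is F(x) = \frac{\log{\left(x^{2} + 5 \right)}}{6}.

f matches the chain-rule pattern g'(h)*h' with inner function h(x) = x^{2} + 5; substituting u = h(x) collapses the integral.
Check: d/dx[\frac{\log{\left(x^{2} + 5 \right)}}{6}] = \frac{x}{3 x^{2} + 15} = f(x).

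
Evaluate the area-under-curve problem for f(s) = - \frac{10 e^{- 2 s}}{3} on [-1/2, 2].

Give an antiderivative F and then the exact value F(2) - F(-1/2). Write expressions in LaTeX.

Since d/ds undoes antidifferentiation here, F'(s) = f(s) is required of F(s).
F(s) = \frac{5 e^{- 2 s}}{3} is an antiderivative of f.
Check: d/ds[\frac{5 e^{- 2 s}}{3}] = - \frac{10 e^{- 2 s}}{3} = f(s).
F(2) = \frac{5}{3 e^{4}}; F(-1/2) = \frac{5 e}{3}.
Integral = F(2) - F(-1/2) = - \frac{5 e}{3} + \frac{5}{3 e^{4}}.

Antiderivative: F(s) = \frac{5 e^{- 2 s}}{3}; value = - \frac{5 e}{3} + \frac{5}{3 e^{4}}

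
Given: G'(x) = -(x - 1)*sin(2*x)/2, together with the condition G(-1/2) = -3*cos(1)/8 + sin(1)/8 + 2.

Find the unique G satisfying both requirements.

The proposed G(x) is checked by its d/dx: the result must match the given G'(x).
A general antiderivative is x*cos(2*x)/4 - sin(2*x)/8 - cos(2*x)/4 + C.
The condition gives C = -3*cos(1)/8 + sin(1)/8 + 2 - (-3*cos(1)/8 + sin(1)/8) = 2.
So G(x) = x*cos(2*x)/4 - sin(2*x)/8 - cos(2*x)/4 + 2.
Check: d/dx[x*cos(2*x)/4 - sin(2*x)/8 - cos(2*x)/4 + 2] = -x*sin(2*x)/2 + sin(2*x)/2, which equals G'(x).

G(x) = x*cos(2*x)/4 - sin(2*x)/8 - cos(2*x)/4 + 2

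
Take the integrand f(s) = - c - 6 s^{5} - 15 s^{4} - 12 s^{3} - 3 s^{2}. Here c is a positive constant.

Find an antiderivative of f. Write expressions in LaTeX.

An antiderivative is F(s) = - c s - s^{6} - 3 s^{5} - 3 s^{4} - s^{3}.

The integrand splits into summands that can be handled one at a time.
Check: d/ds[- c s - s^{6} - 3 s^{5} - 3 s^{4} - s^{3}] = - c - 6 s^{5} - 15 s^{4} - 12 s^{3} - 3 s^{2} = f(s).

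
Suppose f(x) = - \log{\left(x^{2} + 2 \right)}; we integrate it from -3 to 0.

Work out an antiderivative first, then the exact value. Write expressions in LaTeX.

Antiderivative: F(x) = - x \log{\left(x^{2} + 2 \right)} + 2 x - 2 \sqrt{2} \operatorname{atan}{\left(\frac{\sqrt{2} x}{2} \right)}; value = - 3 \log{\left(11 \right)} - 2 \sqrt{2} \operatorname{atan}{\left(\frac{3 \sqrt{2}}{2} \right)} + 6

Check any antiderivative F(x) by computing F'(x) and comparing it with f(x).
F(x) = - x \log{\left(x^{2} + 2 \right)} + 2 x - 2 \sqrt{2} \operatorname{atan}{\left(\frac{\sqrt{2} x}{2} \right)} is an antiderivative of f.
Check: d/dx[- x \log{\left(x^{2} + 2 \right)} + 2 x - 2 \sqrt{2} \operatorname{atan}{\left(\frac{\sqrt{2} x}{2} \right)}] = - \log{\left(x^{2} + 2 \right)} = f(x).
F(0) = 0; F(-3) = -6 + 2 \sqrt{2} \operatorname{atan}{\left(\frac{3 \sqrt{2}}{2} \right)} + 3 \log{\left(11 \right)}.
Integral = F(0) - F(-3) = - 3 \log{\left(11 \right)} - 2 \sqrt{2} \operatorname{atan}{\left(\frac{3 \sqrt{2}}{2} \right)} + 6.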